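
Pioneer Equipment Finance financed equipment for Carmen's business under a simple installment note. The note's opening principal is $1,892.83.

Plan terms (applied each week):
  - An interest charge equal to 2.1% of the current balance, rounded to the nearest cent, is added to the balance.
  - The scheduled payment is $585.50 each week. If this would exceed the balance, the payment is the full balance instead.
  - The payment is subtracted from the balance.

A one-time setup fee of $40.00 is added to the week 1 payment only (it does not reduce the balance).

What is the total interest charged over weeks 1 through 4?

$89.27

Week 1: opening $1,892.83; interest $39.75 → $1,932.58; payment $585.50 (+ $40.00 fee); balance $1,347.08
Week 2: opening $1,347.08; interest $28.29 → $1,375.37; payment $585.50; balance $789.87
Week 3: opening $789.87; interest $16.59 → $806.46; payment $585.50; balance $220.96
Week 4: opening $220.96; interest $4.64 → $225.60; payment $225.60; balance $0.00
Total interest: $39.75 + $28.29 + $16.59 + $4.64 = $89.27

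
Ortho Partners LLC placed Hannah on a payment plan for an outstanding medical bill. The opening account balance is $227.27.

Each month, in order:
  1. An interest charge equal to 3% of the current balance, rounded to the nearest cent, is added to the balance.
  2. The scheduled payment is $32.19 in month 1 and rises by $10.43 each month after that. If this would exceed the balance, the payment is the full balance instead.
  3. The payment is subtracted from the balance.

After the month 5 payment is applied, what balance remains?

# | Opening | Interest | Payment | End bal
1 | $227.27 | $6.82 | $32.19 | $201.90
2 | $201.90 | $6.06 | $42.62 | $165.34
3 | $165.34 | $4.96 | $53.05 | $117.25
4 | $117.25 | $3.52 | $63.48 | $57.29
5 | $57.29 | $1.72 | $59.01 | $0.00

$0.00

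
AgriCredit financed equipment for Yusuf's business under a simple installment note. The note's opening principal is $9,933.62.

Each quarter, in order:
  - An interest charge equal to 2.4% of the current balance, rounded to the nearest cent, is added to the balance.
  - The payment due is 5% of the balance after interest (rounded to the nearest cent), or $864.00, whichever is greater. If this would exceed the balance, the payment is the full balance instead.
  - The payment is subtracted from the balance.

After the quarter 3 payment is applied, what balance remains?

Quarter 1: opening $9,933.62; interest $238.41 → $10,172.03; payment $864.00; balance $9,308.03
Quarter 2: opening $9,308.03; interest $223.39 → $9,531.42; payment $864.00; balance $8,667.42
Quarter 3: opening $8,667.42; interest $208.02 → $8,875.44; payment $864.00; balance $8,011.44

$8,011.44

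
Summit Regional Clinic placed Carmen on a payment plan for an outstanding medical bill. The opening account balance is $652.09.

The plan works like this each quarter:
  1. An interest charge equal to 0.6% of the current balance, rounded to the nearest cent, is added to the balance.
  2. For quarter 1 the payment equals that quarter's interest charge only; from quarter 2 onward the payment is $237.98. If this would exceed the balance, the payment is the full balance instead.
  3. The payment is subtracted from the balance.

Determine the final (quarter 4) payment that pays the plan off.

# | Opening | Interest | Payment | End bal
1 | $652.09 | $3.91 | $3.91 | $652.09
2 | $652.09 | $3.91 | $237.98 | $418.02
3 | $418.02 | $2.51 | $237.98 | $182.55
4 | $182.55 | $1.10 | $183.65 | $0.00

$183.65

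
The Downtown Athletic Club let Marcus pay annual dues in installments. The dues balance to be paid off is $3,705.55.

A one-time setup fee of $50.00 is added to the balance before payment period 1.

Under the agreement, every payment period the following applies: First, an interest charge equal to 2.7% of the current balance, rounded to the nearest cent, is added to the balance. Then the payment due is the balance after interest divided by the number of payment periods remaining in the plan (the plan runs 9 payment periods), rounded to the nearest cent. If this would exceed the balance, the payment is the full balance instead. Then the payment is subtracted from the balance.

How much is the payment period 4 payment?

Payment period 1: opening $3,755.55; interest $101.40 → $3,856.95; payment $428.55; balance $3,428.40
Payment period 2: opening $3,428.40; interest $92.57 → $3,520.97; payment $440.12; balance $3,080.85
Payment period 3: opening $3,080.85; interest $83.18 → $3,164.03; payment $452.00; balance $2,712.03
Payment period 4: opening $2,712.03; interest $73.22 → $2,785.25; payment $464.21; balance $2,321.04

$464.21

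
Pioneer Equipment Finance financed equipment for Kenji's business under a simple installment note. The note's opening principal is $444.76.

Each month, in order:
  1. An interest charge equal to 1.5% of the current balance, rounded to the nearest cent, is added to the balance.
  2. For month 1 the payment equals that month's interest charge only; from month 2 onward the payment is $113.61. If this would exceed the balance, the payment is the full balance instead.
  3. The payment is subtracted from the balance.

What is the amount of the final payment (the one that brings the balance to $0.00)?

Month 1: $444.76 +$6.67 interest = $451.43; pay $6.67 → $444.76
Month 2: $444.76 +$6.67 interest = $451.43; pay $113.61 → $337.82
Month 3: $337.82 +$5.07 interest = $342.89; pay $113.61 → $229.28
Month 4: $229.28 +$3.44 interest = $232.72; pay $113.61 → $119.11
Month 5: $119.11 +$1.79 interest = $120.90; pay $113.61 → $7.29
Month 6: $7.29 +$0.11 interest = $7.40; pay $7.40 → $0.00

$7.40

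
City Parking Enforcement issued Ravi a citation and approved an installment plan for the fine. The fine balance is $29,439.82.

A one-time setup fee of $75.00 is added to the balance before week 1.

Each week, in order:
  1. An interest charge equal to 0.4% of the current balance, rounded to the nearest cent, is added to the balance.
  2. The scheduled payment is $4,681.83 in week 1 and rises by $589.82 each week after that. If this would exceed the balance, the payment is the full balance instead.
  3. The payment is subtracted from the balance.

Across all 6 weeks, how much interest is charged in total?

# | Opening | Interest | Payment | End bal
1 | $29,514.82 | $118.06 | $4,681.83 | $24,951.05
2 | $24,951.05 | $99.80 | $5,271.65 | $19,779.20
3 | $19,779.20 | $79.12 | $5,861.47 | $13,996.85
4 | $13,996.85 | $55.99 | $6,451.29 | $7,601.55
5 | $7,601.55 | $30.41 | $7,041.11 | $590.85
6 | $590.85 | $2.36 | $593.21 | $0.00
Total interest: $118.06 + $99.80 + $79.12 + $55.99 + $30.41 + $2.36 = $385.74

$385.74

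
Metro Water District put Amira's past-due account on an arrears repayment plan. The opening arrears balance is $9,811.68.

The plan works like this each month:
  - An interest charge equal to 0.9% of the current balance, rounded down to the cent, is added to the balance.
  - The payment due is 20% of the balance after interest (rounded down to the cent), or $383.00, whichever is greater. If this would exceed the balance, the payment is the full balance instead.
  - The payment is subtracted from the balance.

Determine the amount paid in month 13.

Month 1: $9,811.68 +$88.30 interest = $9,899.98; pay $1,979.99 → $7,919.99
Month 2: $7,919.99 +$71.27 interest = $7,991.26; pay $1,598.25 → $6,393.01
Month 3: $6,393.01 +$57.53 interest = $6,450.54; pay $1,290.10 → $5,160.44
Month 4: $5,160.44 +$46.44 interest = $5,206.88; pay $1,041.37 → $4,165.51
Month 5: $4,165.51 +$37.48 interest = $4,202.99; pay $840.59 → $3,362.40
Month 6: $3,362.40 +$30.26 interest = $3,392.66; pay $678.53 → $2,714.13
Month 7: $2,714.13 +$24.42 interest = $2,738.55; pay $547.71 → $2,190.84
Month 8: $2,190.84 +$19.71 interest = $2,210.55; pay $442.11 → $1,768.44
Month 9: $1,768.44 +$15.91 interest = $1,784.35; pay $383.00 → $1,401.35
Month 10: $1,401.35 +$12.61 interest = $1,413.96; pay $383.00 → $1,030.96
Month 11: $1,030.96 +$9.27 interest = $1,040.23; pay $383.00 → $657.23
Month 12: $657.23 +$5.91 interest = $663.14; pay $383.00 → $280.14
Month 13: $280.14 +$2.52 interest = $282.66; pay $282.66 → $0.00

$282.66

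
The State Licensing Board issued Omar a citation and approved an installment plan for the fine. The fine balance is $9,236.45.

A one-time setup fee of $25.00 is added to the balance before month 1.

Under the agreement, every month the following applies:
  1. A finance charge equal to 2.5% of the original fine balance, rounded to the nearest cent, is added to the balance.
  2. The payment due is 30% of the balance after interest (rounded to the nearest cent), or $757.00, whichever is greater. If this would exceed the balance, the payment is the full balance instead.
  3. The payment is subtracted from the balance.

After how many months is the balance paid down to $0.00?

Month 1: $9,261.45 +$230.91 interest = $9,492.36; pay $2,847.71 → $6,644.65
Month 2: $6,644.65 +$230.91 interest = $6,875.56; pay $2,062.67 → $4,812.89
Month 3: $4,812.89 +$230.91 interest = $5,043.80; pay $1,513.14 → $3,530.66
Month 4: $3,530.66 +$230.91 interest = $3,761.57; pay $1,128.47 → $2,633.10
Month 5: $2,633.10 +$230.91 interest = $2,864.01; pay $859.20 → $2,004.81
Month 6: $2,004.81 +$230.91 interest = $2,235.72; pay $757.00 → $1,478.72
Month 7: $1,478.72 +$230.91 interest = $1,709.63; pay $757.00 → $952.63
Month 8: $952.63 +$230.91 interest = $1,183.54; pay $757.00 → $426.54
Month 9: $426.54 +$230.91 interest = $657.45; pay $657.45 → $0.00
Balance reaches $0.00 in month 9.

9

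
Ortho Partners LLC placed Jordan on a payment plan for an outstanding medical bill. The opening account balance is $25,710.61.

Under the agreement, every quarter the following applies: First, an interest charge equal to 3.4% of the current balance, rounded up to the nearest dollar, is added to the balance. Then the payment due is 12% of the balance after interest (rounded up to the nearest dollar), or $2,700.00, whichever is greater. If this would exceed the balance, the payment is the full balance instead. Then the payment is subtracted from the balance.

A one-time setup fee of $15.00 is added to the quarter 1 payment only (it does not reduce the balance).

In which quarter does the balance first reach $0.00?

12

# | Opening | Interest | Payment | Fee | End bal
1 | $25,710.61 | $875.00 | $3,191.00 | $15.00 | $23,394.61
2 | $23,394.61 | $796.00 | $2,903.00 | — | $21,287.61
3 | $21,287.61 | $724.00 | $2,700.00 | — | $19,311.61
4 | $19,311.61 | $657.00 | $2,700.00 | — | $17,268.61
5 | $17,268.61 | $588.00 | $2,700.00 | — | $15,156.61
6 | $15,156.61 | $516.00 | $2,700.00 | — | $12,972.61
7 | $12,972.61 | $442.00 | $2,700.00 | — | $10,714.61
8 | $10,714.61 | $365.00 | $2,700.00 | — | $8,379.61
9 | $8,379.61 | $285.00 | $2,700.00 | — | $5,964.61
10 | $5,964.61 | $203.00 | $2,700.00 | — | $3,467.61
11 | $3,467.61 | $118.00 | $2,700.00 | — | $885.61
12 | $885.61 | $31.00 | $916.61 | — | $0.00
Balance reaches $0.00 in quarter 12.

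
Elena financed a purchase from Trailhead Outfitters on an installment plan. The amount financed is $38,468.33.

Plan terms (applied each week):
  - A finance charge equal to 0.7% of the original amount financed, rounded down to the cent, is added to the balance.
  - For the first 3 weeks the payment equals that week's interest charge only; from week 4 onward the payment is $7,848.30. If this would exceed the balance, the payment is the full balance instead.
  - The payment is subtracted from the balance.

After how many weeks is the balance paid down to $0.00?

# | Opening | Interest | Payment | End bal
1 | $38,468.33 | $269.27 | $269.27 | $38,468.33
2 | $38,468.33 | $269.27 | $269.27 | $38,468.33
3 | $38,468.33 | $269.27 | $269.27 | $38,468.33
4 | $38,468.33 | $269.27 | $7,848.30 | $30,889.30
5 | $30,889.30 | $269.27 | $7,848.30 | $23,310.27
6 | $23,310.27 | $269.27 | $7,848.30 | $15,731.24
7 | $15,731.24 | $269.27 | $7,848.30 | $8,152.21
8 | $8,152.21 | $269.27 | $7,848.30 | $573.18
9 | $573.18 | $269.27 | $842.45 | $0.00
Balance reaches $0.00 in week 9.

9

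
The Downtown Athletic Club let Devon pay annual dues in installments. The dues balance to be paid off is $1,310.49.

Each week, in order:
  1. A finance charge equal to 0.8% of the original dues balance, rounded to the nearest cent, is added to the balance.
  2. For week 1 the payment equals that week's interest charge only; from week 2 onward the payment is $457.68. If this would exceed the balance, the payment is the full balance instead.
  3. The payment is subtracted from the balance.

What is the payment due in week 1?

$10.48

Week 1: opening $1,310.49; interest $10.48 → $1,320.97; payment $10.48; balance $1,310.49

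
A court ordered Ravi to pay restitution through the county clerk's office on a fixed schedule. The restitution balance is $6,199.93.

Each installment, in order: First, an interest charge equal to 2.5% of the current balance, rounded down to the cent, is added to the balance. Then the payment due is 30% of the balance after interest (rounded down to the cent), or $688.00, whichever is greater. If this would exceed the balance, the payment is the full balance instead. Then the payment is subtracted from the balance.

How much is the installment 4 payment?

# | Opening | Interest | Payment | End bal
1 | $6,199.93 | $154.99 | $1,906.47 | $4,448.45
2 | $4,448.45 | $111.21 | $1,367.89 | $3,191.77
3 | $3,191.77 | $79.79 | $981.46 | $2,290.10
4 | $2,290.10 | $57.25 | $704.20 | $1,643.15

$704.20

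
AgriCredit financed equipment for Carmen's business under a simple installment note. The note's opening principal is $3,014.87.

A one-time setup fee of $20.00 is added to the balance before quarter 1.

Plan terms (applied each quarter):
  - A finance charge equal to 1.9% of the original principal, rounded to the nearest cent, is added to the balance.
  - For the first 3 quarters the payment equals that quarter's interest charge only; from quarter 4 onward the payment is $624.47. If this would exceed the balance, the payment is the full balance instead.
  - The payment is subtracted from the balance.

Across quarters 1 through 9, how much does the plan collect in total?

$3,550.39

Quarter 1: opening $3,034.87; interest $57.28 → $3,092.15; payment $57.28; balance $3,034.87
Quarter 2: opening $3,034.87; interest $57.28 → $3,092.15; payment $57.28; balance $3,034.87
Quarter 3: opening $3,034.87; interest $57.28 → $3,092.15; payment $57.28; balance $3,034.87
Quarter 4: opening $3,034.87; interest $57.28 → $3,092.15; payment $624.47; balance $2,467.68
Quarter 5: opening $2,467.68; interest $57.28 → $2,524.96; payment $624.47; balance $1,900.49
Quarter 6: opening $1,900.49; interest $57.28 → $1,957.77; payment $624.47; balance $1,333.30
Quarter 7: opening $1,333.30; interest $57.28 → $1,390.58; payment $624.47; balance $766.11
Quarter 8: opening $766.11; interest $57.28 → $823.39; payment $624.47; balance $198.92
Quarter 9: opening $198.92; interest $57.28 → $256.20; payment $256.20; balance $0.00
Total paid: $3,550.39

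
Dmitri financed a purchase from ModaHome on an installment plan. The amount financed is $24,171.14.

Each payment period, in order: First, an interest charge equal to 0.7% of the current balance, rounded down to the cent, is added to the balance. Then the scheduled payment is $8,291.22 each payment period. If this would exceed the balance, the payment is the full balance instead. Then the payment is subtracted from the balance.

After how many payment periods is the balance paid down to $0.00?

3

Payment period 1: opening $24,171.14; interest $169.19 → $24,340.33; payment $8,291.22; balance $16,049.11
Payment period 2: opening $16,049.11; interest $112.34 → $16,161.45; payment $8,291.22; balance $7,870.23
Payment period 3: opening $7,870.23; interest $55.09 → $7,925.32; payment $7,925.32; balance $0.00
Balance reaches $0.00 in payment period 3.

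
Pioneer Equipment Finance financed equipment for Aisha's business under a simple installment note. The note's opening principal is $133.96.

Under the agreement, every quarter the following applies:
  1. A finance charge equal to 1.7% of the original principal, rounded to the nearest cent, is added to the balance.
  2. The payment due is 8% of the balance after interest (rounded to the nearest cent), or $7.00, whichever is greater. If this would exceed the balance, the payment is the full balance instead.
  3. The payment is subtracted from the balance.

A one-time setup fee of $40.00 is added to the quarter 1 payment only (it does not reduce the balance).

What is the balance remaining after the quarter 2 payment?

Quarter 1: $133.96 +$2.28 interest = $136.24; pay $10.90 (+ $40.00 fee) → $125.34
Quarter 2: $125.34 +$2.28 interest = $127.62; pay $10.21 → $117.41

$117.41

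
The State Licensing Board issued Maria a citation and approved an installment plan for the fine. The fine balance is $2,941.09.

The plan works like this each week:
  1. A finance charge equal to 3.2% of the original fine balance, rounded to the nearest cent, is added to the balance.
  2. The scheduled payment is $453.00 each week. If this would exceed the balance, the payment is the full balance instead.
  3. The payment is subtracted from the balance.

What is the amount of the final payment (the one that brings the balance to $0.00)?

# | Opening | Interest | Payment | End bal
1 | $2,941.09 | $94.11 | $453.00 | $2,582.20
2 | $2,582.20 | $94.11 | $453.00 | $2,223.31
3 | $2,223.31 | $94.11 | $453.00 | $1,864.42
4 | $1,864.42 | $94.11 | $453.00 | $1,505.53
5 | $1,505.53 | $94.11 | $453.00 | $1,146.64
6 | $1,146.64 | $94.11 | $453.00 | $787.75
7 | $787.75 | $94.11 | $453.00 | $428.86
8 | $428.86 | $94.11 | $453.00 | $69.97
9 | $69.97 | $94.11 | $164.08 | $0.00

$164.08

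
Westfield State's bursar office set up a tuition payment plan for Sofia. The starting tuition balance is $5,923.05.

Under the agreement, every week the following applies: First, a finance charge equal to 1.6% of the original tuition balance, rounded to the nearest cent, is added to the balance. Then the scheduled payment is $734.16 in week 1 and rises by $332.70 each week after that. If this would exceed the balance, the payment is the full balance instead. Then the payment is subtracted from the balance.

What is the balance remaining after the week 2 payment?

Week 1: $5,923.05 +$94.77 interest = $6,017.82; pay $734.16 → $5,283.66
Week 2: $5,283.66 +$94.77 interest = $5,378.43; pay $1,066.86 → $4,311.57

$4,311.57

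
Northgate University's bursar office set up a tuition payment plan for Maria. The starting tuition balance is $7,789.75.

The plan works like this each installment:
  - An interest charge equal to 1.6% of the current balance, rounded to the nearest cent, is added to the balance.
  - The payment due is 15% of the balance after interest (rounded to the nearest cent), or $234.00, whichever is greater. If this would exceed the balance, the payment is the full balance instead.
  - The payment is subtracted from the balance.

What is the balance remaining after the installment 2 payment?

$5,809.64

# | Opening | Interest | Payment | End bal
1 | $7,789.75 | $124.64 | $1,187.16 | $6,727.23
2 | $6,727.23 | $107.64 | $1,025.23 | $5,809.64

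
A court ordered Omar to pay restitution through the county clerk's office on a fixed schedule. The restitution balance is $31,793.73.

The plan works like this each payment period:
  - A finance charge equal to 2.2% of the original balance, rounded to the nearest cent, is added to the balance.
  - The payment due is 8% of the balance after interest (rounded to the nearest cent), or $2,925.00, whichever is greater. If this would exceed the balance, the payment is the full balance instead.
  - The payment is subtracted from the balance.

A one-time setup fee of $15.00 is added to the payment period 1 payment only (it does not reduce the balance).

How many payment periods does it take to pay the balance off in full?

Payment period 1: opening $31,793.73; interest $699.46 → $32,493.19; payment $2,925.00 (+ $15.00 fee); balance $29,568.19
Payment period 2: opening $29,568.19; interest $699.46 → $30,267.65; payment $2,925.00; balance $27,342.65
Payment period 3: opening $27,342.65; interest $699.46 → $28,042.11; payment $2,925.00; balance $25,117.11
Payment period 4: opening $25,117.11; interest $699.46 → $25,816.57; payment $2,925.00; balance $22,891.57
Payment period 5: opening $22,891.57; interest $699.46 → $23,591.03; payment $2,925.00; balance $20,666.03
Payment period 6: opening $20,666.03; interest $699.46 → $21,365.49; payment $2,925.00; balance $18,440.49
Payment period 7: opening $18,440.49; interest $699.46 → $19,139.95; payment $2,925.00; balance $16,214.95
Payment period 8: opening $16,214.95; interest $699.46 → $16,914.41; payment $2,925.00; balance $13,989.41
Payment period 9: opening $13,989.41; interest $699.46 → $14,688.87; payment $2,925.00; balance $11,763.87
Payment period 10: opening $11,763.87; interest $699.46 → $12,463.33; payment $2,925.00; balance $9,538.33
Payment period 11: opening $9,538.33; interest $699.46 → $10,237.79; payment $2,925.00; balance $7,312.79
Payment period 12: opening $7,312.79; interest $699.46 → $8,012.25; payment $2,925.00; balance $5,087.25
Payment period 13: opening $5,087.25; interest $699.46 → $5,786.71; payment $2,925.00; balance $2,861.71
Payment period 14: opening $2,861.71; interest $699.46 → $3,561.17; payment $2,925.00; balance $636.17
Payment period 15: opening $636.17; interest $699.46 → $1,335.63; payment $1,335.63; balance $0.00
Balance reaches $0.00 in payment period 15.

15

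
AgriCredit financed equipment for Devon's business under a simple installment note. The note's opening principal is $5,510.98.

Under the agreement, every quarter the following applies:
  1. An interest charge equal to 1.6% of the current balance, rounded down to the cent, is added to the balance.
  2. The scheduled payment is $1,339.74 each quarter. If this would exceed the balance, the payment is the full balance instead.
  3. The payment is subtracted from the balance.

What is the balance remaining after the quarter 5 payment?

Quarter 1: opening $5,510.98; interest $88.17 → $5,599.15; payment $1,339.74; balance $4,259.41
Quarter 2: opening $4,259.41; interest $68.15 → $4,327.56; payment $1,339.74; balance $2,987.82
Quarter 3: opening $2,987.82; interest $47.80 → $3,035.62; payment $1,339.74; balance $1,695.88
Quarter 4: opening $1,695.88; interest $27.13 → $1,723.01; payment $1,339.74; balance $383.27
Quarter 5: opening $383.27; interest $6.13 → $389.40; payment $389.40; balance $0.00

$0.00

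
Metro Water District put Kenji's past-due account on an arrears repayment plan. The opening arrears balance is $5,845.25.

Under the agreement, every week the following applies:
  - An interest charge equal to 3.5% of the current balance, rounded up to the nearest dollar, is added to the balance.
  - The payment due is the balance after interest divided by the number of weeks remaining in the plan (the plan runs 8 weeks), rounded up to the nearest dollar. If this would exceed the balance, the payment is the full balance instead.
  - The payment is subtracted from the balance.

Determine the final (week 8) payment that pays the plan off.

$962.25

Week 1: $5,845.25 +$205.00 interest = $6,050.25; pay $757.00 → $5,293.25
Week 2: $5,293.25 +$186.00 interest = $5,479.25; pay $783.00 → $4,696.25
Week 3: $4,696.25 +$165.00 interest = $4,861.25; pay $811.00 → $4,050.25
Week 4: $4,050.25 +$142.00 interest = $4,192.25; pay $839.00 → $3,353.25
Week 5: $3,353.25 +$118.00 interest = $3,471.25; pay $868.00 → $2,603.25
Week 6: $2,603.25 +$92.00 interest = $2,695.25; pay $899.00 → $1,796.25
Week 7: $1,796.25 +$63.00 interest = $1,859.25; pay $930.00 → $929.25
Week 8: $929.25 +$33.00 interest = $962.25; pay $962.25 → $0.00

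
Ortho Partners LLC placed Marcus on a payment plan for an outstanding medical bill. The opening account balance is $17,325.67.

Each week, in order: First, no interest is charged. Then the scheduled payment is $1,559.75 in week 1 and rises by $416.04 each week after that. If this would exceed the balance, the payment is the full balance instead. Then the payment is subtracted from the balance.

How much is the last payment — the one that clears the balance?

$1,726.57

Week 1: opening $17,325.67; payment $1,559.75; balance $15,765.92
Week 2: opening $15,765.92; payment $1,975.79; balance $13,790.13
Week 3: opening $13,790.13; payment $2,391.83; balance $11,398.30
Week 4: opening $11,398.30; payment $2,807.87; balance $8,590.43
Week 5: opening $8,590.43; payment $3,223.91; balance $5,366.52
Week 6: opening $5,366.52; payment $3,639.95; balance $1,726.57
Week 7: opening $1,726.57; payment $1,726.57; balance $0.00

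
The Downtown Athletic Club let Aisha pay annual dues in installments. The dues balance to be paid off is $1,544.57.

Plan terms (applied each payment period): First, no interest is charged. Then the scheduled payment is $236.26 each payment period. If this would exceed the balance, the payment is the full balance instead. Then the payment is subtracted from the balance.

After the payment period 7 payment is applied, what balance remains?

Payment period 1: opening $1,544.57; payment $236.26; balance $1,308.31
Payment period 2: opening $1,308.31; payment $236.26; balance $1,072.05
Payment period 3: opening $1,072.05; payment $236.26; balance $835.79
Payment period 4: opening $835.79; payment $236.26; balance $599.53
Payment period 5: opening $599.53; payment $236.26; balance $363.27
Payment period 6: opening $363.27; payment $236.26; balance $127.01
Payment period 7: opening $127.01; payment $127.01; balance $0.00

$0.00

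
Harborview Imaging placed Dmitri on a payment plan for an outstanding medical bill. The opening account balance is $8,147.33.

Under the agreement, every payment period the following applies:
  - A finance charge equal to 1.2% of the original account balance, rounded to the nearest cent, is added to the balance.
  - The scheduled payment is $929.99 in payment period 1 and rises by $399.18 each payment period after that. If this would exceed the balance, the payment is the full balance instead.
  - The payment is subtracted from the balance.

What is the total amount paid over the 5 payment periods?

# | Opening | Interest | Payment | End bal
1 | $8,147.33 | $97.77 | $929.99 | $7,315.11
2 | $7,315.11 | $97.77 | $1,329.17 | $6,083.71
3 | $6,083.71 | $97.77 | $1,728.35 | $4,453.13
4 | $4,453.13 | $97.77 | $2,127.53 | $2,423.37
5 | $2,423.37 | $97.77 | $2,521.14 | $0.00
Total paid: $8,636.18

$8,636.18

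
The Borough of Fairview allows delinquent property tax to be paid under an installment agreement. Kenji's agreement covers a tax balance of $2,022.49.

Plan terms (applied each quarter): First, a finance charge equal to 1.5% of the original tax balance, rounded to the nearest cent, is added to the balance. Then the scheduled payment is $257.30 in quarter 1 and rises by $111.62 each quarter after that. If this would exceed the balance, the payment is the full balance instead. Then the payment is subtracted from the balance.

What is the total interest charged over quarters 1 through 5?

$151.70

Quarter 1: opening $2,022.49; interest $30.34 → $2,052.83; payment $257.30; balance $1,795.53
Quarter 2: opening $1,795.53; interest $30.34 → $1,825.87; payment $368.92; balance $1,456.95
Quarter 3: opening $1,456.95; interest $30.34 → $1,487.29; payment $480.54; balance $1,006.75
Quarter 4: opening $1,006.75; interest $30.34 → $1,037.09; payment $592.16; balance $444.93
Quarter 5: opening $444.93; interest $30.34 → $475.27; payment $475.27; balance $0.00
Total interest: $30.34 + $30.34 + $30.34 + $30.34 + $30.34 = $151.70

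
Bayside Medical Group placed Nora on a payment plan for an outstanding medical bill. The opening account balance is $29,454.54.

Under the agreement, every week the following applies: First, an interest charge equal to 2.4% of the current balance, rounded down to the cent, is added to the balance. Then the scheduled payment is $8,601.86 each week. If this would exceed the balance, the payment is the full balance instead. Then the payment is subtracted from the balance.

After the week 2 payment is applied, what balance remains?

$13,475.14

Week 1: opening $29,454.54; interest $706.90 → $30,161.44; payment $8,601.86; balance $21,559.58
Week 2: opening $21,559.58; interest $517.42 → $22,077.00; payment $8,601.86; balance $13,475.14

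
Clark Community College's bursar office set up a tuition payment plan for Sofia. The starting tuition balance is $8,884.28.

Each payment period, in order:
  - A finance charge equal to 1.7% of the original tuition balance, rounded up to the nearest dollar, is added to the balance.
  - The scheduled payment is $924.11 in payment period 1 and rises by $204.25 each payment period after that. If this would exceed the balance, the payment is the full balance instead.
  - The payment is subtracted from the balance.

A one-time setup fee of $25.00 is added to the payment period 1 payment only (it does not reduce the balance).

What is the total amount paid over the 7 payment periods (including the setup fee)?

$9,973.28

# | Opening | Interest | Payment | Fee | End bal
1 | $8,884.28 | $152.00 | $924.11 | $25.00 | $8,112.17
2 | $8,112.17 | $152.00 | $1,128.36 | — | $7,135.81
3 | $7,135.81 | $152.00 | $1,332.61 | — | $5,955.20
4 | $5,955.20 | $152.00 | $1,536.86 | — | $4,570.34
5 | $4,570.34 | $152.00 | $1,741.11 | — | $2,981.23
6 | $2,981.23 | $152.00 | $1,945.36 | — | $1,187.87
7 | $1,187.87 | $152.00 | $1,339.87 | — | $0.00
Total paid: $9,973.28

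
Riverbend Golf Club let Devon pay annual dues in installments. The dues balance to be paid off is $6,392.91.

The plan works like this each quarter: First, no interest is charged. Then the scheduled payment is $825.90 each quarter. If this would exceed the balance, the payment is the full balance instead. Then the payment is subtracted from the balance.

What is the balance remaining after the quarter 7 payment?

Quarter 1: opening $6,392.91; payment $825.90; balance $5,567.01
Quarter 2: opening $5,567.01; payment $825.90; balance $4,741.11
Quarter 3: opening $4,741.11; payment $825.90; balance $3,915.21
Quarter 4: opening $3,915.21; payment $825.90; balance $3,089.31
Quarter 5: opening $3,089.31; payment $825.90; balance $2,263.41
Quarter 6: opening $2,263.41; payment $825.90; balance $1,437.51
Quarter 7: opening $1,437.51; payment $825.90; balance $611.61

$611.61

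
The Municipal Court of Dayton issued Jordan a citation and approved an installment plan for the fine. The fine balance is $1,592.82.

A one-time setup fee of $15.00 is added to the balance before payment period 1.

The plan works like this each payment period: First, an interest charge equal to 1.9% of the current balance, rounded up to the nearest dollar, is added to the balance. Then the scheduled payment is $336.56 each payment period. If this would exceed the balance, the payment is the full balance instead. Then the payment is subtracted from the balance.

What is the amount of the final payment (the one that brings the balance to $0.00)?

Payment period 1: opening $1,607.82; interest $31.00 → $1,638.82; payment $336.56; balance $1,302.26
Payment period 2: opening $1,302.26; interest $25.00 → $1,327.26; payment $336.56; balance $990.70
Payment period 3: opening $990.70; interest $19.00 → $1,009.70; payment $336.56; balance $673.14
Payment period 4: opening $673.14; interest $13.00 → $686.14; payment $336.56; balance $349.58
Payment period 5: opening $349.58; interest $7.00 → $356.58; payment $336.56; balance $20.02
Payment period 6: opening $20.02; interest $1.00 → $21.02; payment $21.02; balance $0.00

$21.02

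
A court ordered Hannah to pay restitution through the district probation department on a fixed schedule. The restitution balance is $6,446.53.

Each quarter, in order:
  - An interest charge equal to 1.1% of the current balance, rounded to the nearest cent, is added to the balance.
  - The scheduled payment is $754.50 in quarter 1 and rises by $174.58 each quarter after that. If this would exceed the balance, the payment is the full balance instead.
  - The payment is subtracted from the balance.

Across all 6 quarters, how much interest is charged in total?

$272.28

Quarter 1: opening $6,446.53; interest $70.91 → $6,517.44; payment $754.50; balance $5,762.94
Quarter 2: opening $5,762.94; interest $63.39 → $5,826.33; payment $929.08; balance $4,897.25
Quarter 3: opening $4,897.25; interest $53.87 → $4,951.12; payment $1,103.66; balance $3,847.46
Quarter 4: opening $3,847.46; interest $42.32 → $3,889.78; payment $1,278.24; balance $2,611.54
Quarter 5: opening $2,611.54; interest $28.73 → $2,640.27; payment $1,452.82; balance $1,187.45
Quarter 6: opening $1,187.45; interest $13.06 → $1,200.51; payment $1,200.51; balance $0.00
Total interest: $70.91 + $63.39 + $53.87 + $42.32 + $28.73 + $13.06 = $272.28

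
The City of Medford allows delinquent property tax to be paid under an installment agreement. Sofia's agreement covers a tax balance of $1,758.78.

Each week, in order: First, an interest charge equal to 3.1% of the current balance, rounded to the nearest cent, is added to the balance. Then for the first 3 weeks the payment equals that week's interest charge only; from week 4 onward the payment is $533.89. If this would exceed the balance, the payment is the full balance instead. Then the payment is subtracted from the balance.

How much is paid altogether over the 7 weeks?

$2,049.40

Week 1: opening $1,758.78; interest $54.52 → $1,813.30; payment $54.52; balance $1,758.78
Week 2: opening $1,758.78; interest $54.52 → $1,813.30; payment $54.52; balance $1,758.78
Week 3: opening $1,758.78; interest $54.52 → $1,813.30; payment $54.52; balance $1,758.78
Week 4: opening $1,758.78; interest $54.52 → $1,813.30; payment $533.89; balance $1,279.41
Week 5: opening $1,279.41; interest $39.66 → $1,319.07; payment $533.89; balance $785.18
Week 6: opening $785.18; interest $24.34 → $809.52; payment $533.89; balance $275.63
Week 7: opening $275.63; interest $8.54 → $284.17; payment $284.17; balance $0.00
Total paid: $2,049.40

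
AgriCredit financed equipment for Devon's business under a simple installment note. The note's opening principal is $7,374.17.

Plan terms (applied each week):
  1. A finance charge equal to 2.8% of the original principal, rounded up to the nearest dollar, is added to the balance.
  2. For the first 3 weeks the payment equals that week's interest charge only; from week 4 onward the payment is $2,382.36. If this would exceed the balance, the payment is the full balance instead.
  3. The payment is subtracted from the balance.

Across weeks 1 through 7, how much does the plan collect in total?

Week 1: $7,374.17 +$207.00 interest = $7,581.17; pay $207.00 → $7,374.17
Week 2: $7,374.17 +$207.00 interest = $7,581.17; pay $207.00 → $7,374.17
Week 3: $7,374.17 +$207.00 interest = $7,581.17; pay $207.00 → $7,374.17
Week 4: $7,374.17 +$207.00 interest = $7,581.17; pay $2,382.36 → $5,198.81
Week 5: $5,198.81 +$207.00 interest = $5,405.81; pay $2,382.36 → $3,023.45
Week 6: $3,023.45 +$207.00 interest = $3,230.45; pay $2,382.36 → $848.09
Week 7: $848.09 +$207.00 interest = $1,055.09; pay $1,055.09 → $0.00
Total paid: $8,823.17

$8,823.17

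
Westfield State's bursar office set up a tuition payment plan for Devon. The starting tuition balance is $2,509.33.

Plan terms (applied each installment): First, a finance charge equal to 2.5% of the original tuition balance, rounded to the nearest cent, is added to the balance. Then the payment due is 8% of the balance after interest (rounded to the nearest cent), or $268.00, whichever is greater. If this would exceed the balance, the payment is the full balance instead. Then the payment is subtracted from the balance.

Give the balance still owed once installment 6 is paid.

Installment 1: opening $2,509.33; interest $62.73 → $2,572.06; payment $268.00; balance $2,304.06
Installment 2: opening $2,304.06; interest $62.73 → $2,366.79; payment $268.00; balance $2,098.79
Installment 3: opening $2,098.79; interest $62.73 → $2,161.52; payment $268.00; balance $1,893.52
Installment 4: opening $1,893.52; interest $62.73 → $1,956.25; payment $268.00; balance $1,688.25
Installment 5: opening $1,688.25; interest $62.73 → $1,750.98; payment $268.00; balance $1,482.98
Installment 6: opening $1,482.98; interest $62.73 → $1,545.71; payment $268.00; balance $1,277.71

$1,277.71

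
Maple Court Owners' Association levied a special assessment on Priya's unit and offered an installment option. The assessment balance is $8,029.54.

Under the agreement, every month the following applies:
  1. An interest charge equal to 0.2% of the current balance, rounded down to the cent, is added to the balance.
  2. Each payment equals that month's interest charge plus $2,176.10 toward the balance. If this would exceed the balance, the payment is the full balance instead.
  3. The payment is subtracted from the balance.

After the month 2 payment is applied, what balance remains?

Month 1: opening $8,029.54; interest $16.05 → $8,045.59; payment $2,192.15; balance $5,853.44
Month 2: opening $5,853.44; interest $11.70 → $5,865.14; payment $2,187.80; balance $3,677.34

$3,677.34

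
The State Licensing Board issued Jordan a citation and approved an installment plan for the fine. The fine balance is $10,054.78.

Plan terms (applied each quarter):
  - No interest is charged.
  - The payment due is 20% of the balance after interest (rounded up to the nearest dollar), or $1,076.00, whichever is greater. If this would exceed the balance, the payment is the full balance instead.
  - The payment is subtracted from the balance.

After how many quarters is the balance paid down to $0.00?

8

Quarter 1: $10,054.78 − $2,011.00 → $8,043.78
Quarter 2: $8,043.78 − $1,609.00 → $6,434.78
Quarter 3: $6,434.78 − $1,287.00 → $5,147.78
Quarter 4: $5,147.78 − $1,076.00 → $4,071.78
Quarter 5: $4,071.78 − $1,076.00 → $2,995.78
Quarter 6: $2,995.78 − $1,076.00 → $1,919.78
Quarter 7: $1,919.78 − $1,076.00 → $843.78
Quarter 8: $843.78 − $843.78 → $0.00
Balance reaches $0.00 in quarter 8.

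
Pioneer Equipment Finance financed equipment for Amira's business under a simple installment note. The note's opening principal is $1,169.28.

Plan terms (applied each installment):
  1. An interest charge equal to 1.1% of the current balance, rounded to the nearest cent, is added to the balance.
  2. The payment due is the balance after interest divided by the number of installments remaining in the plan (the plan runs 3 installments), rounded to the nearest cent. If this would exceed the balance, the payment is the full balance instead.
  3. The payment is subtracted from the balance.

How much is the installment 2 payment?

$398.38

Installment 1: opening $1,169.28; interest $12.86 → $1,182.14; payment $394.05; balance $788.09
Installment 2: opening $788.09; interest $8.67 → $796.76; payment $398.38; balance $398.38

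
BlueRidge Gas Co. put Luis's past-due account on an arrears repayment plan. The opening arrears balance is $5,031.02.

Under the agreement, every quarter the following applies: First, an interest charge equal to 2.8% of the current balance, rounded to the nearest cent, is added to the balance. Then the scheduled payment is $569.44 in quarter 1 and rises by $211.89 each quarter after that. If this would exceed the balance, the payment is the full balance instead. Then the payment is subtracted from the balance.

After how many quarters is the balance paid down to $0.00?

6

Quarter 1: $5,031.02 +$140.87 interest = $5,171.89; pay $569.44 → $4,602.45
Quarter 2: $4,602.45 +$128.87 interest = $4,731.32; pay $781.33 → $3,949.99
Quarter 3: $3,949.99 +$110.60 interest = $4,060.59; pay $993.22 → $3,067.37
Quarter 4: $3,067.37 +$85.89 interest = $3,153.26; pay $1,205.11 → $1,948.15
Quarter 5: $1,948.15 +$54.55 interest = $2,002.70; pay $1,417.00 → $585.70
Quarter 6: $585.70 +$16.40 interest = $602.10; pay $602.10 → $0.00
Balance reaches $0.00 in quarter 6.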